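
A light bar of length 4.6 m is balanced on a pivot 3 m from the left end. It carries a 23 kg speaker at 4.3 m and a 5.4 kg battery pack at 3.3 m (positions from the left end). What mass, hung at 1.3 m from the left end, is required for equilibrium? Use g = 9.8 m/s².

Take moments about the pivot (at 3 m from the left end).
Speaker: 23 × 9.8 = 225.4 N down at 4.3 m → arm 1.3 m, τ = 225.4 × 1.3 = 293 N·m clockwise.
Battery pack: 5.4 × 9.8 = 52.92 N down at 3.3 m → arm 0.3 m, τ = 52.92 × 0.3 = 15.88 N·m clockwise.
Net moment of known loads = 308.9 N·m clockwise.
An unknown mass m at 1.3 m has arm 1.7 m; its moment is m·g·1.7 counterclockwise.
Setting net torque to zero: m × 9.8 × 1.7 = 308.9 → m = 308.9 / (9.8 × 1.7) = 18.5 kg.

m ≈ 18.5 kg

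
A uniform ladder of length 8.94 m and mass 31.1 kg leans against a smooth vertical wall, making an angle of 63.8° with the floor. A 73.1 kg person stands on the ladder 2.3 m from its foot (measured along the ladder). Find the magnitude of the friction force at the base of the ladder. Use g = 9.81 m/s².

f ≈ 166 N

About the foot of the ladder:
Ladder weight 31.1×9.81 = 305.1 N acts at 4.47 m along the ladder; its horizontal arm is 4.47·cos63.8° = 1.974 m → τ = 602.3 N·m clockwise.
Person: 73.1×9.81 = 717.1 N at 2.3 m → arm 1.015 m → τ = 727.9 N·m clockwise.
Wall normal N acts horizontally at the top; its moment arm is the height L sinθ = 8.94·sin63.8° = 8.021 m, counterclockwise.
Setting net torque to zero: N × 8.021 = 1330 → N = 166 N.
ΣFx = 0: friction at the foot balances the wall's push, so f = N_wall = 166 N.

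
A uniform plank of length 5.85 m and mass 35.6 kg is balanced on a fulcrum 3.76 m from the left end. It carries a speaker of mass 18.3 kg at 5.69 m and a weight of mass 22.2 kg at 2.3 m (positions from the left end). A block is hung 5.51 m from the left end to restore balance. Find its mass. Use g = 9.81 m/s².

m ≈ 15.3 kg

Choose the fulcrum (at 3.76 m from the left end) as the axis so the support reaction has zero arm there.
Beam weight: 35.6 × 9.81 = 349.2 N down at 2.925 m → arm 0.835 m, τ = 349.2 × 0.835 = 291.6 N·m counterclockwise.
Speaker: 18.3 × 9.81 = 179.5 N down at 5.69 m → arm 1.93 m, τ = 179.5 × 1.93 = 346.4 N·m clockwise.
Weight: 22.2 × 9.81 = 217.8 N down at 2.3 m → arm 1.46 m, τ = 217.8 × 1.46 = 318 N·m counterclockwise.
Net moment of known loads = 263.2 N·m counterclockwise.
An unknown mass m at 5.51 m has arm 1.75 m; its moment is m·g·1.75 clockwise.
Setting net torque to zero: m × 9.81 × 1.75 = 263.2 → m = 263.2 / (9.81 × 1.75) = 15.3 kg.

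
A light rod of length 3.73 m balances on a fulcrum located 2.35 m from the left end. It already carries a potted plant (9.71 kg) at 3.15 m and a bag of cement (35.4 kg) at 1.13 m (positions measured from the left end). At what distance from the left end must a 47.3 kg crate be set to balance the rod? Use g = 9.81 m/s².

x ≈ 3.1 m from the left end

Choose the fulcrum (at 2.35 m from the left end) as the axis so the support reaction has zero arm there.
Potted plant: 9.71 × 9.81 = 95.26 N down at 3.15 m → arm 0.8 m, τ = 95.26 × 0.8 = 76.21 N·m clockwise.
Bag of cement: 35.4 × 9.81 = 347.3 N down at 1.13 m → arm 1.22 m, τ = 347.3 × 1.22 = 423.7 N·m counterclockwise.
Net moment of existing loads = 347.5 N·m counterclockwise.
The crate weighs 47.3 × 9.81 = 464 N and must supply an equal clockwise moment, so its lever arm about the fulcrum is 347.5 / 464 = 0.749 m.
That puts it at 2.35 + 0.749 = 3.1 m from the left end.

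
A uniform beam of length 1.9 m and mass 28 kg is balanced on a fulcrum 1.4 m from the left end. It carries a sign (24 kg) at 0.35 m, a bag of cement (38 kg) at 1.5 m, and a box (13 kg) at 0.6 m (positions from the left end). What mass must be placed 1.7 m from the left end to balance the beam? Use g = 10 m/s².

Sum moments about the fulcrum (at 1.4 m from the left end) (the support reaction has zero arm there).
Beam weight: 28 × 10 = 280 N down at 0.95 m → arm 0.45 m, τ = 280 × 0.45 = 126 N·m counterclockwise.
Sign: 24 × 10 = 240 N down at 0.35 m → arm 1.05 m, τ = 240 × 1.05 = 252 N·m counterclockwise.
Bag of cement: 38 × 10 = 380 N down at 1.5 m → arm 0.1 m, τ = 380 × 0.1 = 38 N·m clockwise.
Box: 13 × 10 = 130 N down at 0.6 m → arm 0.8 m, τ = 130 × 0.8 = 104 N·m counterclockwise.
Net moment of known loads = 444 N·m counterclockwise.
An unknown mass m at 1.7 m has arm 0.3 m; its moment is m·g·0.3 clockwise.
For rotational equilibrium, m × 10 × 0.3 = 444, so m = 444 / (10 × 0.3) = 148 kg.

m ≈ 148 kg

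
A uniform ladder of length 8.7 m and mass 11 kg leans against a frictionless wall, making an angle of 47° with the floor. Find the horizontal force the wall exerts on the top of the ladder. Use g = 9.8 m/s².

N_wall ≈ 50.3 N

About the foot of the ladder:
Ladder weight 11×9.8 = 107.8 N acts at 4.35 m along the ladder; its horizontal arm is 4.35·cos47° = 2.967 m → τ = 319.8 N·m clockwise.
Wall normal N acts horizontally at the top; its moment arm is the height L sinθ = 8.7·sin47° = 6.363 m, counterclockwise.
Balancing moments: N × 6.363 = 319.8, giving N = 50.3 N.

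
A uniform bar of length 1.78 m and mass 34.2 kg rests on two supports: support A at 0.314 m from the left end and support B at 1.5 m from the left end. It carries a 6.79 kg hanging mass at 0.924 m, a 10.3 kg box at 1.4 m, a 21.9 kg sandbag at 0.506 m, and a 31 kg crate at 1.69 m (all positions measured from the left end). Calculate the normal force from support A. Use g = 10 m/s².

Taking torques about support B:
Beam weight: 34.2 × 10 = 342 N down at 0.89 m → arm 0.61 m, τ = 342 × 0.61 = 208.6 N·m counterclockwise.
Hanging mass: 6.79 × 10 = 67.9 N down at 0.924 m → arm 0.576 m, τ = 67.9 × 0.576 = 39.11 N·m counterclockwise.
Box: 10.3 × 10 = 103 N down at 1.4 m → arm 0.1 m, τ = 103 × 0.1 = 10.3 N·m counterclockwise.
Sandbag: 21.9 × 10 = 219 N down at 0.506 m → arm 0.994 m, τ = 219 × 0.994 = 217.7 N·m counterclockwise.
Crate: 31 × 10 = 310 N down at 1.69 m → arm 0.19 m, τ = 310 × 0.19 = 58.9 N·m clockwise.
Net load moment about support B = 416.8 N·m counterclockwise.
Reaction R at support A is upward at 0.314 m, arm 1.186 m → moment R × 1.186 clockwise.
Setting net torque to zero: R × 1.186 = 416.8 → R = 351 N.

R_A ≈ 351 N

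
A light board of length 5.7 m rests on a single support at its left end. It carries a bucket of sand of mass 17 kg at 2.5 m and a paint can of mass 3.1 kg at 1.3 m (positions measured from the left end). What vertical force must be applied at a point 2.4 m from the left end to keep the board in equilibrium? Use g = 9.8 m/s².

F ≈ 190 N

Sum moments about the left end (the unknown pivot reaction has zero arm there).
Bucket of sand: 17 × 9.8 = 166.6 N down at 2.5 m → arm 2.5 m, τ = 166.6 × 2.5 = 416.5 N·m clockwise.
Paint can: 3.1 × 9.8 = 30.38 N down at 1.3 m → arm 1.3 m, τ = 30.38 × 1.3 = 39.49 N·m clockwise.
Net moment of the loads = 456 N·m clockwise.
The upward force F acts at a point 2.4 m from the left end, arm 2.4 m, giving F × 2.4 counterclockwise.
Balancing moments: F × 2.4 = 456, giving F = 456 / 2.4 = 190 N.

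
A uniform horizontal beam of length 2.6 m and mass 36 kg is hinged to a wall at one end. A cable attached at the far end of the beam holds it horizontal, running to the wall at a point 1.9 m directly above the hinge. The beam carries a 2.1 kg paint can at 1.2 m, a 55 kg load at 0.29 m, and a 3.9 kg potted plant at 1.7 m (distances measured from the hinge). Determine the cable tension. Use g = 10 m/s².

About the hinge:
Beam weight: 36 × 10 = 360 N down at 1.3 m → arm 1.3 m, τ = 360 × 1.3 = 468 N·m clockwise.
Paint can: 2.1 × 10 = 21 N down at 1.2 m → arm 1.2 m, τ = 21 × 1.2 = 25.2 N·m clockwise.
Load: 55 × 10 = 550 N down at 0.29 m → arm 0.29 m, τ = 550 × 0.29 = 159.5 N·m clockwise.
Potted plant: 3.9 × 10 = 39 N down at 1.7 m → arm 1.7 m, τ = 39 × 1.7 = 66.3 N·m clockwise.
Total clockwise load moment = 719 N·m.
The cable tension T acts at 2.6 m; only its component perpendicular to the beam, T sinθ, produces torque. sinθ = h/√(h²+d²) = 1.9/√(1.9²+2.6²) = 0.59.
Στ = 0 ⇒ T × 2.6 × 0.59 = 719 ⇒ T = 719 / 1.534 = 469 N.

T ≈ 469 N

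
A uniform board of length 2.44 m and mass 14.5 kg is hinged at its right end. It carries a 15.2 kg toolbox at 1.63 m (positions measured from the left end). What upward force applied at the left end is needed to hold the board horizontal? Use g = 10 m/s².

Taking torques about the right end:
Beam weight: 14.5 × 10 = 145 N down at 1.22 m → arm 1.22 m, τ = 145 × 1.22 = 176.9 N·m counterclockwise.
Toolbox: 15.2 × 10 = 152 N down at 1.63 m → arm 0.81 m, τ = 152 × 0.81 = 123.1 N·m counterclockwise.
Net moment of the loads = 300 N·m counterclockwise.
The upward force F acts at the left end, arm 2.44 m, giving F × 2.44 clockwise.
For rotational equilibrium, F × 2.44 = 300, so F = 300 / 2.44 = 123 N.

F ≈ 123 N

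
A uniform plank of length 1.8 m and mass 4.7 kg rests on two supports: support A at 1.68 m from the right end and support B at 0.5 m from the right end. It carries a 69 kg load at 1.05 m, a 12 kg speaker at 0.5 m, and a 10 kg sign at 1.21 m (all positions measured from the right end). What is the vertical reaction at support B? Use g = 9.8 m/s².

Taking torques about support A:
Beam weight: 4.7 × 9.8 = 46.06 N down at 0.9 m → arm 0.78 m, τ = 46.06 × 0.78 = 35.93 N·m clockwise.
Load: 69 × 9.8 = 676.2 N down at 1.05 m → arm 0.63 m, τ = 676.2 × 0.63 = 426 N·m clockwise.
Speaker: 12 × 9.8 = 117.6 N down at 0.5 m → arm 1.18 m, τ = 117.6 × 1.18 = 138.8 N·m clockwise.
Sign: 10 × 9.8 = 98 N down at 1.21 m → arm 0.47 m, τ = 98 × 0.47 = 46.06 N·m clockwise.
Net load moment about support A = 646.8 N·m clockwise.
Reaction R at support B is upward at 0.5 m, arm 1.18 m → moment R × 1.18 counterclockwise.
For rotational equilibrium, R × 1.18 = 646.8, so R = 548 N.

R_B ≈ 548 N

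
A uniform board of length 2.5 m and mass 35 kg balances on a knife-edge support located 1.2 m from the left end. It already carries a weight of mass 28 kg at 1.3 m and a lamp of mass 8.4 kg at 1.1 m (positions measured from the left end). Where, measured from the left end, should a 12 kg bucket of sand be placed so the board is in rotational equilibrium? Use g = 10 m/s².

Taking torques about the knife-edge support (at 1.2 m from the left end):
Beam weight: 35 × 10 = 350 N down at 1.25 m → arm 0.05 m, τ = 350 × 0.05 = 17.5 N·m clockwise.
Weight: 28 × 10 = 280 N down at 1.3 m → arm 0.1 m, τ = 280 × 0.1 = 28 N·m clockwise.
Lamp: 8.4 × 10 = 84 N down at 1.1 m → arm 0.1 m, τ = 84 × 0.1 = 8.4 N·m counterclockwise.
Net moment of existing loads = 37.1 N·m clockwise.
The bucket of sand weighs 12 × 10 = 120 N and must supply an equal counterclockwise moment, so its lever arm about the knife-edge support is 37.1 / 120 = 0.309 m.
That puts it at 1.2 − 0.309 = 0.891 m from the left end.

x ≈ 0.891 m from the left end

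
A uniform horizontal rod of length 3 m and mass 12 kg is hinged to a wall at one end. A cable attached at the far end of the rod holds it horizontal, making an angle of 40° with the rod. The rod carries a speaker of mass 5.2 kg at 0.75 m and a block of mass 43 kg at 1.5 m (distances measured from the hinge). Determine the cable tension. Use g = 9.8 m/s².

About the hinge:
Beam weight: 12 × 9.8 = 117.6 N down at 1.5 m → arm 1.5 m, τ = 117.6 × 1.5 = 176.4 N·m clockwise.
Speaker: 5.2 × 9.8 = 50.96 N down at 0.75 m → arm 0.75 m, τ = 50.96 × 0.75 = 38.22 N·m clockwise.
Block: 43 × 9.8 = 421.4 N down at 1.5 m → arm 1.5 m, τ = 421.4 × 1.5 = 632.1 N·m clockwise.
Total clockwise load moment = 846.7 N·m.
The cable tension T acts at 3 m; only its component perpendicular to the rod, T sinθ, produces torque. sin 40° = 0.6428.
Setting net torque to zero: T × 3 × 0.6428 = 846.7 → T = 846.7 / 1.928 = 439 N.

T ≈ 439 N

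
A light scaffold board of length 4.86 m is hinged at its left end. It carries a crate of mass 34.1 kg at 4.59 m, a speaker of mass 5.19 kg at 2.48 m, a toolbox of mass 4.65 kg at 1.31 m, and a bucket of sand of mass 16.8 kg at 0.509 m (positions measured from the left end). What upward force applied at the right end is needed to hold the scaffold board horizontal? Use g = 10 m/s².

F ≈ 379 N

Taking torques about the left end:
Crate: 34.1 × 10 = 341 N down at 4.59 m → arm 4.59 m, τ = 341 × 4.59 = 1565 N·m clockwise.
Speaker: 5.19 × 10 = 51.9 N down at 2.48 m → arm 2.48 m, τ = 51.9 × 2.48 = 128.7 N·m clockwise.
Toolbox: 4.65 × 10 = 46.5 N down at 1.31 m → arm 1.31 m, τ = 46.5 × 1.31 = 60.91 N·m clockwise.
Bucket of sand: 16.8 × 10 = 168 N down at 0.509 m → arm 0.509 m, τ = 168 × 0.509 = 85.51 N·m clockwise.
Net moment of the loads = 1840 N·m clockwise.
The upward force F acts at the right end, arm 4.86 m, giving F × 4.86 counterclockwise.
Setting net torque to zero: F × 4.86 = 1840 → F = 1840 / 4.86 = 379 N.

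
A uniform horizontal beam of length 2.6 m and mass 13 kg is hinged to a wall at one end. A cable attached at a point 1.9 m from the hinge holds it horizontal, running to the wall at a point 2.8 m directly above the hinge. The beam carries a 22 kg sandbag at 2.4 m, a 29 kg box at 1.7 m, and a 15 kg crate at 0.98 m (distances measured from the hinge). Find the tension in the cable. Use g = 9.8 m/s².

T ≈ 833 N

Take moments about the hinge.
Beam weight: 13 × 9.8 = 127.4 N down at 1.3 m → arm 1.3 m, τ = 127.4 × 1.3 = 165.6 N·m clockwise.
Sandbag: 22 × 9.8 = 215.6 N down at 2.4 m → arm 2.4 m, τ = 215.6 × 2.4 = 517.4 N·m clockwise.
Box: 29 × 9.8 = 284.2 N down at 1.7 m → arm 1.7 m, τ = 284.2 × 1.7 = 483.1 N·m clockwise.
Crate: 15 × 9.8 = 147 N down at 0.98 m → arm 0.98 m, τ = 147 × 0.98 = 144.1 N·m clockwise.
Total clockwise load moment = 1310 N·m.
The cable tension T acts at 1.9 m; only its component perpendicular to the beam, T sinθ, produces torque. sinθ = h/√(h²+d²) = 2.8/√(2.8²+1.9²) = 0.8275.
Setting net torque to zero: T × 1.9 × 0.8275 = 1310 → T = 1310 / 1.572 = 833 N.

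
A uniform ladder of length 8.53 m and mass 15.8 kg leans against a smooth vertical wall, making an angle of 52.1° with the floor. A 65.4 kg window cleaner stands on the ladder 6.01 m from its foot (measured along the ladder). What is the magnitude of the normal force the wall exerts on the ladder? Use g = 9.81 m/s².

N_wall ≈ 412 N

Sum moments about the foot of the ladder (the floor normal and friction both act there and drop out).
Ladder weight 15.8×9.81 = 155 N acts at 4.265 m along the ladder; its horizontal arm is 4.265·cos52.1° = 2.62 m → τ = 406.1 N·m clockwise.
Window cleaner: 65.4×9.81 = 641.6 N at 6.01 m → arm 3.692 m → τ = 2369 N·m clockwise.
Wall normal N acts horizontally at the top; its moment arm is the height L sinθ = 8.53·sin52.1° = 6.731 m, counterclockwise.
Balancing moments: N × 6.731 = 2775, giving N = 412 N.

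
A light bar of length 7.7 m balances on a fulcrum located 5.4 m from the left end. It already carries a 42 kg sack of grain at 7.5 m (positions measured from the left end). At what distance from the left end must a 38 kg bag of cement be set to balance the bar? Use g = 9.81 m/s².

Take moments about the fulcrum (at 5.4 m from the left end).
Sack of grain: 42 × 9.81 = 412 N down at 7.5 m → arm 2.1 m, τ = 412 × 2.1 = 865.2 N·m clockwise.
Net moment of existing loads = 865.2 N·m clockwise.
The bag of cement weighs 38 × 9.81 = 372.8 N and must supply an equal counterclockwise moment, so its lever arm about the fulcrum is 865.2 / 372.8 = 2.32 m.
That puts it at 5.4 − 2.32 = 3.08 m from the left end.

x ≈ 3.08 m from the left end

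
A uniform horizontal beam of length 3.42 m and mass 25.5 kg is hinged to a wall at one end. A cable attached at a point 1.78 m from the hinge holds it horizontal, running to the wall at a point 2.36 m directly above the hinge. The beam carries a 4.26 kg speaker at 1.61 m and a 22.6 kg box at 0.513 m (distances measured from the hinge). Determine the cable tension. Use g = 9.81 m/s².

T ≈ 428 N

About the hinge:
Beam weight: 25.5 × 9.81 = 250.2 N down at 1.71 m → arm 1.71 m, τ = 250.2 × 1.71 = 427.8 N·m clockwise.
Speaker: 4.26 × 9.81 = 41.79 N down at 1.61 m → arm 1.61 m, τ = 41.79 × 1.61 = 67.28 N·m clockwise.
Box: 22.6 × 9.81 = 221.7 N down at 0.513 m → arm 0.513 m, τ = 221.7 × 0.513 = 113.7 N·m clockwise.
Total clockwise load moment = 608.8 N·m.
The cable tension T acts at 1.78 m; only its component perpendicular to the beam, T sinθ, produces torque. sinθ = h/√(h²+d²) = 2.36/√(2.36²+1.78²) = 0.7984.
For rotational equilibrium, T × 1.78 × 0.7984 = 608.8, so T = 608.8 / 1.421 = 428 N.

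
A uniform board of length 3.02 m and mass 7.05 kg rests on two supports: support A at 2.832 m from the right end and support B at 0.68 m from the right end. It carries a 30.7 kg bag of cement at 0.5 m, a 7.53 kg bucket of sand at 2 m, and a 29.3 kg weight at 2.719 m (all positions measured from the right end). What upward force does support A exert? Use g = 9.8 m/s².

Choose support B as the axis so its reaction then has zero moment arm.
Beam weight: 7.05 × 9.8 = 69.09 N down at 1.51 m → arm 0.83 m, τ = 69.09 × 0.83 = 57.34 N·m counterclockwise.
Bag of cement: 30.7 × 9.8 = 300.9 N down at 0.5 m → arm 0.18 m, τ = 300.9 × 0.18 = 54.16 N·m clockwise.
Bucket of sand: 7.53 × 9.8 = 73.79 N down at 2 m → arm 1.32 m, τ = 73.79 × 1.32 = 97.4 N·m counterclockwise.
Weight: 29.3 × 9.8 = 287.1 N down at 2.719 m → arm 2.039 m, τ = 287.1 × 2.039 = 585.4 N·m counterclockwise.
Net load moment about support B = 686 N·m counterclockwise.
Reaction R at support A is upward at 2.832 m, arm 2.152 m → moment R × 2.152 clockwise.
Setting net torque to zero: R × 2.152 = 686 → R = 319 N.

R_A ≈ 319 N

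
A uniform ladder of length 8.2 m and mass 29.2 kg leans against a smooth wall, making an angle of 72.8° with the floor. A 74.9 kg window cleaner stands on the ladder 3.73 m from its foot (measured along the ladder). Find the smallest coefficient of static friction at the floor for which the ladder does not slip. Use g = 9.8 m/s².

Taking torques about the foot of the ladder:
Ladder weight 29.2×9.8 = 286.2 N acts at 4.1 m along the ladder; its horizontal arm is 4.1·cos72.8° = 1.212 m → τ = 346.9 N·m clockwise.
Window cleaner: 74.9×9.8 = 734 N at 3.73 m → arm 1.103 m → τ = 809.6 N·m clockwise.
Wall normal N acts horizontally at the top; its moment arm is the height L sinθ = 8.2·sin72.8° = 7.833 m, counterclockwise.
Balancing moments: N × 7.833 = 1156, giving N = 147.6 N.
ΣFx = 0 ⇒ f = N_wall = 147.6 N. ΣFy = 0 ⇒ N_floor = 1020 N.
μ_min = f / N_floor = 147.6 / 1020 = 0.145.

μ_min ≈ 0.145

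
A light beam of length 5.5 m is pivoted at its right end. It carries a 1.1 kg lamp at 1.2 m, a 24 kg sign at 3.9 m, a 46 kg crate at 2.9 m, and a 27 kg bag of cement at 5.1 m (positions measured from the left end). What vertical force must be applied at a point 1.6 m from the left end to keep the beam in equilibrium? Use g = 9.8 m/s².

F ≈ 436 N

Choose the right end as the axis so the unknown pivot reaction has zero arm there.
Lamp: 1.1 × 9.8 = 10.78 N down at 1.2 m → arm 4.3 m, τ = 10.78 × 4.3 = 46.35 N·m counterclockwise.
Sign: 24 × 9.8 = 235.2 N down at 3.9 m → arm 1.6 m, τ = 235.2 × 1.6 = 376.3 N·m counterclockwise.
Crate: 46 × 9.8 = 450.8 N down at 2.9 m → arm 2.6 m, τ = 450.8 × 2.6 = 1172 N·m counterclockwise.
Bag of cement: 27 × 9.8 = 264.6 N down at 5.1 m → arm 0.4 m, τ = 264.6 × 0.4 = 105.8 N·m counterclockwise.
Net moment of the loads = 1700 N·m counterclockwise.
The upward force F acts at a point 1.6 m from the left end, arm 3.9 m, giving F × 3.9 clockwise.
Balancing moments: F × 3.9 = 1700, giving F = 1700 / 3.9 = 436 N.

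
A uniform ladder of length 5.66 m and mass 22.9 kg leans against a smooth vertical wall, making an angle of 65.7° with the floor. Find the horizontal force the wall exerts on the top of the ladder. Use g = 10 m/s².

Take moments about the foot of the ladder.
Ladder weight 22.9×10 = 229 N acts at 2.83 m along the ladder; its horizontal arm is 2.83·cos65.7° = 1.165 m → τ = 266.8 N·m clockwise.
Wall normal N acts horizontally at the top; its moment arm is the height L sinθ = 5.66·sin65.7° = 5.159 m, counterclockwise.
Balancing moments: N × 5.159 = 266.8, giving N = 51.7 N.

N_wall ≈ 51.7 N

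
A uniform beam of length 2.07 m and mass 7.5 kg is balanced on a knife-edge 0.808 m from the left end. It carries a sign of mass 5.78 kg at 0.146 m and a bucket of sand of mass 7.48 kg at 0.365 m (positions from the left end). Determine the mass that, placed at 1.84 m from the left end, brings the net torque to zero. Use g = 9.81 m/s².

m ≈ 5.27 kg

Take moments about the knife-edge (at 0.808 m from the left end).
Beam weight: 7.5 × 9.81 = 73.58 N down at 1.035 m → arm 0.227 m, τ = 73.58 × 0.227 = 16.7 N·m clockwise.
Sign: 5.78 × 9.81 = 56.7 N down at 0.146 m → arm 0.662 m, τ = 56.7 × 0.662 = 37.54 N·m counterclockwise.
Bucket of sand: 7.48 × 9.81 = 73.38 N down at 0.365 m → arm 0.443 m, τ = 73.38 × 0.443 = 32.51 N·m counterclockwise.
Net moment of known loads = 53.35 N·m counterclockwise.
An unknown mass m at 1.84 m has arm 1.032 m; its moment is m·g·1.032 clockwise.
Στ = 0 ⇒ m × 9.81 × 1.032 = 53.35 ⇒ m = 53.35 / (9.81 × 1.032) = 5.27 kg.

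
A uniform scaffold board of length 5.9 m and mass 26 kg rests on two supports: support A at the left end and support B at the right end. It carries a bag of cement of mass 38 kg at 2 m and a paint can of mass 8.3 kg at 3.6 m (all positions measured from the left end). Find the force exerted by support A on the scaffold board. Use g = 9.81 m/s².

R_A ≈ 406 N

Taking torques about support B:
Beam weight: 26 × 9.81 = 255.1 N down at 2.95 m → arm 2.95 m, τ = 255.1 × 2.95 = 752.5 N·m counterclockwise.
Bag of cement: 38 × 9.81 = 372.8 N down at 2 m → arm 3.9 m, τ = 372.8 × 3.9 = 1454 N·m counterclockwise.
Paint can: 8.3 × 9.81 = 81.42 N down at 3.6 m → arm 2.3 m, τ = 81.42 × 2.3 = 187.3 N·m counterclockwise.
Net load moment about support B = 2394 N·m counterclockwise.
Reaction R at support A is upward at 0 m, arm 5.9 m → moment R × 5.9 clockwise.
For rotational equilibrium, R × 5.9 = 2394, so R = 406 N.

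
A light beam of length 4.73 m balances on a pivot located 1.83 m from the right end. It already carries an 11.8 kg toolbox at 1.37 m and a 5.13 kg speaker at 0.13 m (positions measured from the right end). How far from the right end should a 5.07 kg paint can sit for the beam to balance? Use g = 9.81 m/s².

Sum moments about the pivot (at 1.83 m from the right end) (the support reaction has zero arm there).
Toolbox: 11.8 × 9.81 = 115.8 N down at 1.37 m → arm 0.46 m, τ = 115.8 × 0.46 = 53.27 N·m clockwise.
Speaker: 5.13 × 9.81 = 50.33 N down at 0.13 m → arm 1.7 m, τ = 50.33 × 1.7 = 85.56 N·m clockwise.
Net moment of existing loads = 138.8 N·m clockwise.
The paint can weighs 5.07 × 9.81 = 49.74 N and must supply an equal counterclockwise moment, so its lever arm about the pivot is 138.8 / 49.74 = 2.79 m.
That puts it at 1.83 + 2.79 = 4.62 m from the right end.

x ≈ 4.62 m from the right end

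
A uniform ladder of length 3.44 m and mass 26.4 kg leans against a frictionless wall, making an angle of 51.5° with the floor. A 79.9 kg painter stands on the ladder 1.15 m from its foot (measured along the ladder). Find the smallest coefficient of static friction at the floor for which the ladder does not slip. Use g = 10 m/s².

μ_min ≈ 0.299

Choose the foot of the ladder as the axis so the floor normal and friction both act there and drop out.
Ladder weight 26.4×10 = 264 N acts at 1.72 m along the ladder; its horizontal arm is 1.72·cos51.5° = 1.071 m → τ = 282.7 N·m clockwise.
Painter: 79.9×10 = 799 N at 1.15 m → arm 0.7159 m → τ = 572 N·m clockwise.
Wall normal N acts horizontally at the top; its moment arm is the height L sinθ = 3.44·sin51.5° = 2.692 m, counterclockwise.
Setting net torque to zero: N × 2.692 = 854.7 → N = 317.5 N.
ΣFx = 0 ⇒ f = N_wall = 317.5 N. ΣFy = 0 ⇒ N_floor = 1063 N.
μ_min = f / N_floor = 317.5 / 1063 = 0.299.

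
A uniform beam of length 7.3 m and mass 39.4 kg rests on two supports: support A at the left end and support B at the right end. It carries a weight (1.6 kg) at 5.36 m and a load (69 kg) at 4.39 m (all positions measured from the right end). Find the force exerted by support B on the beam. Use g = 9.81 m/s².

R_B ≈ 467 N

About support A:
Beam weight: 39.4 × 9.81 = 386.5 N down at 3.65 m → arm 3.65 m, τ = 386.5 × 3.65 = 1411 N·m clockwise.
Weight: 1.6 × 9.81 = 15.7 N down at 5.36 m → arm 1.94 m, τ = 15.7 × 1.94 = 30.46 N·m clockwise.
Load: 69 × 9.81 = 676.9 N down at 4.39 m → arm 2.91 m, τ = 676.9 × 2.91 = 1970 N·m clockwise.
Net load moment about support A = 3411 N·m clockwise.
Reaction R at support B is upward at 0 m, arm 7.3 m → moment R × 7.3 counterclockwise.
Balancing moments: R × 7.3 = 3411, giving R = 467 N.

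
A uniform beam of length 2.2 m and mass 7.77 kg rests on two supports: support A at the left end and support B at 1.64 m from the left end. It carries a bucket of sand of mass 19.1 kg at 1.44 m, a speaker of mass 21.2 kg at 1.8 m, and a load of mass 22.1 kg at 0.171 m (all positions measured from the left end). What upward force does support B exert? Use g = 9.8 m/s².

R_B ≈ 466 N

Choose support A as the axis so its reaction then has zero moment arm.
Beam weight: 7.77 × 9.8 = 76.15 N down at 1.1 m → arm 1.1 m, τ = 76.15 × 1.1 = 83.77 N·m clockwise.
Bucket of sand: 19.1 × 9.8 = 187.2 N down at 1.44 m → arm 1.44 m, τ = 187.2 × 1.44 = 269.6 N·m clockwise.
Speaker: 21.2 × 9.8 = 207.8 N down at 1.8 m → arm 1.8 m, τ = 207.8 × 1.8 = 374 N·m clockwise.
Load: 22.1 × 9.8 = 216.6 N down at 0.171 m → arm 0.171 m, τ = 216.6 × 0.171 = 37.04 N·m clockwise.
Net load moment about support A = 764.4 N·m clockwise.
Reaction R at support B is upward at 1.64 m, arm 1.64 m → moment R × 1.64 counterclockwise.
Στ = 0 ⇒ R × 1.64 = 764.4 ⇒ R = 466 N.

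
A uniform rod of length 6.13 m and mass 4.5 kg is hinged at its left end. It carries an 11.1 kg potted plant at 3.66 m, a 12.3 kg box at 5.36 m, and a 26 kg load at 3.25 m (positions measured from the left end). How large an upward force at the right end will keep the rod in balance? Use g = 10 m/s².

Take moments about the left end.
Beam weight: 4.5 × 10 = 45 N down at 3.065 m → arm 3.065 m, τ = 45 × 3.065 = 137.9 N·m clockwise.
Potted plant: 11.1 × 10 = 111 N down at 3.66 m → arm 3.66 m, τ = 111 × 3.66 = 406.3 N·m clockwise.
Box: 12.3 × 10 = 123 N down at 5.36 m → arm 5.36 m, τ = 123 × 5.36 = 659.3 N·m clockwise.
Load: 26 × 10 = 260 N down at 3.25 m → arm 3.25 m, τ = 260 × 3.25 = 845 N·m clockwise.
Net moment of the loads = 2048 N·m clockwise.
The upward force F acts at the right end, arm 6.13 m, giving F × 6.13 counterclockwise.
For rotational equilibrium, F × 6.13 = 2048, so F = 2048 / 6.13 = 334 N.

F ≈ 334 N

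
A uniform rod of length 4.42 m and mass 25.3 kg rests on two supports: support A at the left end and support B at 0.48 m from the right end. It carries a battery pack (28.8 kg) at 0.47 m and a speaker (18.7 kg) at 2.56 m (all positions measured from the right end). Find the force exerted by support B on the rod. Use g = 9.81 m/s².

Take moments about support A.
Beam weight: 25.3 × 9.81 = 248.2 N down at 2.21 m → arm 2.21 m, τ = 248.2 × 2.21 = 548.5 N·m clockwise.
Battery pack: 28.8 × 9.81 = 282.5 N down at 0.47 m → arm 3.95 m, τ = 282.5 × 3.95 = 1116 N·m clockwise.
Speaker: 18.7 × 9.81 = 183.4 N down at 2.56 m → arm 1.86 m, τ = 183.4 × 1.86 = 341.1 N·m clockwise.
Net load moment about support A = 2006 N·m clockwise.
Reaction R at support B is upward at 0.48 m, arm 3.94 m → moment R × 3.94 counterclockwise.
Balancing moments: R × 3.94 = 2006, giving R = 509 N.

R_B ≈ 509 N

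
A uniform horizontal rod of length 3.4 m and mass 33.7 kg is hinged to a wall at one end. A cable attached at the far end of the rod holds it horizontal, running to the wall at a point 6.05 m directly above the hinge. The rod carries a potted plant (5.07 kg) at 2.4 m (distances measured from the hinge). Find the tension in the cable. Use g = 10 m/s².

Sum moments about the hinge (the unknown hinge reaction has zero arm there).
Beam weight: 33.7 × 10 = 337 N down at 1.7 m → arm 1.7 m, τ = 337 × 1.7 = 572.9 N·m clockwise.
Potted plant: 5.07 × 10 = 50.7 N down at 2.4 m → arm 2.4 m, τ = 50.7 × 2.4 = 121.7 N·m clockwise.
Total clockwise load moment = 694.6 N·m.
The cable tension T acts at 3.4 m; only its component perpendicular to the rod, T sinθ, produces torque. sinθ = h/√(h²+d²) = 6.05/√(6.05²+3.4²) = 0.8718.
Στ = 0 ⇒ T × 3.4 × 0.8718 = 694.6 ⇒ T = 694.6 / 2.964 = 234 N.

T ≈ 234 N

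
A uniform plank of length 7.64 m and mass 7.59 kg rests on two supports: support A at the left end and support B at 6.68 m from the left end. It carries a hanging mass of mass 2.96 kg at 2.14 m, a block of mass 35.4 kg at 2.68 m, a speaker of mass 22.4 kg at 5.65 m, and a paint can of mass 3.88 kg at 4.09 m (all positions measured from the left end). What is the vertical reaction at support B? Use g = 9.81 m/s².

About support A:
Beam weight: 7.59 × 9.81 = 74.46 N down at 3.82 m → arm 3.82 m, τ = 74.46 × 3.82 = 284.4 N·m clockwise.
Hanging mass: 2.96 × 9.81 = 29.04 N down at 2.14 m → arm 2.14 m, τ = 29.04 × 2.14 = 62.15 N·m clockwise.
Block: 35.4 × 9.81 = 347.3 N down at 2.68 m → arm 2.68 m, τ = 347.3 × 2.68 = 930.8 N·m clockwise.
Speaker: 22.4 × 9.81 = 219.7 N down at 5.65 m → arm 5.65 m, τ = 219.7 × 5.65 = 1241 N·m clockwise.
Paint can: 3.88 × 9.81 = 38.06 N down at 4.09 m → arm 4.09 m, τ = 38.06 × 4.09 = 155.7 N·m clockwise.
Net load moment about support A = 2674 N·m clockwise.
Reaction R at support B is upward at 6.68 m, arm 6.68 m → moment R × 6.68 counterclockwise.
Setting net torque to zero: R × 6.68 = 2674 → R = 400 N.

R_B ≈ 400 N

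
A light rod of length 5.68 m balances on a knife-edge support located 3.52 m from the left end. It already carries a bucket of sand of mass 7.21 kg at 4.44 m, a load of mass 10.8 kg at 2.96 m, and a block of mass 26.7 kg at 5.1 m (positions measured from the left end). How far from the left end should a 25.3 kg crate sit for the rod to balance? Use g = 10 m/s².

Taking torques about the knife-edge support (at 3.52 m from the left end):
Bucket of sand: 7.21 × 10 = 72.1 N down at 4.44 m → arm 0.92 m, τ = 72.1 × 0.92 = 66.33 N·m clockwise.
Load: 10.8 × 10 = 108 N down at 2.96 m → arm 0.56 m, τ = 108 × 0.56 = 60.48 N·m counterclockwise.
Block: 26.7 × 10 = 267 N down at 5.1 m → arm 1.58 m, τ = 267 × 1.58 = 421.9 N·m clockwise.
Net moment of existing loads = 427.8 N·m clockwise.
The crate weighs 25.3 × 10 = 253 N and must supply an equal counterclockwise moment, so its lever arm about the knife-edge support is 427.8 / 253 = 1.69 m.
That puts it at 3.52 − 1.69 = 1.83 m from the left end.

x ≈ 1.83 m from the left end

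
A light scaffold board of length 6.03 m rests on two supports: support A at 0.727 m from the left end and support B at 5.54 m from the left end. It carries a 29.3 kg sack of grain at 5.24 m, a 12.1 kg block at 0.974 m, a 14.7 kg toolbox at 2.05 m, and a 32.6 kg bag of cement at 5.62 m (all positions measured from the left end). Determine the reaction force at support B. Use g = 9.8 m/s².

Choose support A as the axis so its reaction then has zero moment arm.
Sack of grain: 29.3 × 9.8 = 287.1 N down at 5.24 m → arm 4.513 m, τ = 287.1 × 4.513 = 1296 N·m clockwise.
Block: 12.1 × 9.8 = 118.6 N down at 0.974 m → arm 0.247 m, τ = 118.6 × 0.247 = 29.29 N·m clockwise.
Toolbox: 14.7 × 9.8 = 144.1 N down at 2.05 m → arm 1.323 m, τ = 144.1 × 1.323 = 190.6 N·m clockwise.
Bag of cement: 32.6 × 9.8 = 319.5 N down at 5.62 m → arm 4.893 m, τ = 319.5 × 4.893 = 1563 N·m clockwise.
Net load moment about support A = 3079 N·m clockwise.
Reaction R at support B is upward at 5.54 m, arm 4.813 m → moment R × 4.813 counterclockwise.
Balancing moments: R × 4.813 = 3079, giving R = 640 N.

R_B ≈ 640 N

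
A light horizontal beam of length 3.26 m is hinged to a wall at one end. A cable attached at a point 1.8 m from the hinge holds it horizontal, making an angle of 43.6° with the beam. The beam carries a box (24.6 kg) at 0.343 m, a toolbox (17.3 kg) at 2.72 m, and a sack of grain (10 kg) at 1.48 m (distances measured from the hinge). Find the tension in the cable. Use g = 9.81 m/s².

Sum moments about the hinge (the unknown hinge reaction has zero arm there).
Box: 24.6 × 9.81 = 241.3 N down at 0.343 m → arm 0.343 m, τ = 241.3 × 0.343 = 82.77 N·m clockwise.
Toolbox: 17.3 × 9.81 = 169.7 N down at 2.72 m → arm 2.72 m, τ = 169.7 × 2.72 = 461.6 N·m clockwise.
Sack of grain: 10 × 9.81 = 98.1 N down at 1.48 m → arm 1.48 m, τ = 98.1 × 1.48 = 145.2 N·m clockwise.
Total clockwise load moment = 689.6 N·m.
The cable tension T acts at 1.8 m; only its component perpendicular to the beam, T sinθ, produces torque. sin 43.6° = 0.6896.
Setting net torque to zero: T × 1.8 × 0.6896 = 689.6 → T = 689.6 / 1.241 = 556 N.

T ≈ 556 N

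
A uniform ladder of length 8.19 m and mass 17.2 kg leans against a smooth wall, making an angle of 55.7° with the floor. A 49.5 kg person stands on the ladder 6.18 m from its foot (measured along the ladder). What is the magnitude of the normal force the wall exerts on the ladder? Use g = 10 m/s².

About the foot of the ladder:
Ladder weight 17.2×10 = 172 N acts at 4.095 m along the ladder; its horizontal arm is 4.095·cos55.7° = 2.308 m → τ = 397 N·m clockwise.
Person: 49.5×10 = 495 N at 6.18 m → arm 3.483 m → τ = 1724 N·m clockwise.
Wall normal N acts horizontally at the top; its moment arm is the height L sinθ = 8.19·sin55.7° = 6.766 m, counterclockwise.
Balancing moments: N × 6.766 = 2121, giving N = 313 N.

N_wall ≈ 313 N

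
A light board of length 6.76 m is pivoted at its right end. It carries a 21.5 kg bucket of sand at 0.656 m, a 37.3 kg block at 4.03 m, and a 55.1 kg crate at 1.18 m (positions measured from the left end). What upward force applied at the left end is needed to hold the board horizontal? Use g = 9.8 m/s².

F ≈ 784 N

About the right end:
Bucket of sand: 21.5 × 9.8 = 210.7 N down at 0.656 m → arm 6.104 m, τ = 210.7 × 6.104 = 1286 N·m counterclockwise.
Block: 37.3 × 9.8 = 365.5 N down at 4.03 m → arm 2.73 m, τ = 365.5 × 2.73 = 997.8 N·m counterclockwise.
Crate: 55.1 × 9.8 = 540 N down at 1.18 m → arm 5.58 m, τ = 540 × 5.58 = 3013 N·m counterclockwise.
Net moment of the loads = 5297 N·m counterclockwise.
The upward force F acts at the left end, arm 6.76 m, giving F × 6.76 clockwise.
Setting net torque to zero: F × 6.76 = 5297 → F = 5297 / 6.76 = 784 N.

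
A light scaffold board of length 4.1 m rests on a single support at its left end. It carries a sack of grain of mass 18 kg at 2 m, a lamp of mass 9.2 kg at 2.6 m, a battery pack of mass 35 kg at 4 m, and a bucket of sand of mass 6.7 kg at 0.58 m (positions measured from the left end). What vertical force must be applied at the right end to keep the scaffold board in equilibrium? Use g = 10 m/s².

Choose the left end as the axis so the unknown pivot reaction has zero arm there.
Sack of grain: 18 × 10 = 180 N down at 2 m → arm 2 m, τ = 180 × 2 = 360 N·m clockwise.
Lamp: 9.2 × 10 = 92 N down at 2.6 m → arm 2.6 m, τ = 92 × 2.6 = 239.2 N·m clockwise.
Battery pack: 35 × 10 = 350 N down at 4 m → arm 4 m, τ = 350 × 4 = 1400 N·m clockwise.
Bucket of sand: 6.7 × 10 = 67 N down at 0.58 m → arm 0.58 m, τ = 67 × 0.58 = 38.86 N·m clockwise.
Net moment of the loads = 2038 N·m clockwise.
The upward force F acts at the right end, arm 4.1 m, giving F × 4.1 counterclockwise.
Setting net torque to zero: F × 4.1 = 2038 → F = 2038 / 4.1 = 497 N.

F ≈ 497 N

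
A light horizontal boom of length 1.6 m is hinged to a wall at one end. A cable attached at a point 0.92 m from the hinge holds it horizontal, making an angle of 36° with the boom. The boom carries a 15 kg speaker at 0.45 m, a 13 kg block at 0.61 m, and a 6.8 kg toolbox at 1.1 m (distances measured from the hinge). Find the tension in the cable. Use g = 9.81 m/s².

T ≈ 402 N

Sum moments about the hinge (the unknown hinge reaction has zero arm there).
Speaker: 15 × 9.81 = 147.2 N down at 0.45 m → arm 0.45 m, τ = 147.2 × 0.45 = 66.24 N·m clockwise.
Block: 13 × 9.81 = 127.5 N down at 0.61 m → arm 0.61 m, τ = 127.5 × 0.61 = 77.77 N·m clockwise.
Toolbox: 6.8 × 9.81 = 66.71 N down at 1.1 m → arm 1.1 m, τ = 66.71 × 1.1 = 73.38 N·m clockwise.
Total clockwise load moment = 217.4 N·m.
The cable tension T acts at 0.92 m; only its component perpendicular to the boom, T sinθ, produces torque. sin 36° = 0.5878.
Στ = 0 ⇒ T × 0.92 × 0.5878 = 217.4 ⇒ T = 217.4 / 0.5408 = 402 N.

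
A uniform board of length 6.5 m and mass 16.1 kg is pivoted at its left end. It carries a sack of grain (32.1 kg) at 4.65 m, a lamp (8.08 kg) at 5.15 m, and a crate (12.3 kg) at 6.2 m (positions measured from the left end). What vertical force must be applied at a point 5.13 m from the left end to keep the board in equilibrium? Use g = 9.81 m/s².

Choose the left end as the axis so the unknown pivot reaction has zero arm there.
Beam weight: 16.1 × 9.81 = 157.9 N down at 3.25 m → arm 3.25 m, τ = 157.9 × 3.25 = 513.2 N·m clockwise.
Sack of grain: 32.1 × 9.81 = 314.9 N down at 4.65 m → arm 4.65 m, τ = 314.9 × 4.65 = 1464 N·m clockwise.
Lamp: 8.08 × 9.81 = 79.26 N down at 5.15 m → arm 5.15 m, τ = 79.26 × 5.15 = 408.2 N·m clockwise.
Crate: 12.3 × 9.81 = 120.7 N down at 6.2 m → arm 6.2 m, τ = 120.7 × 6.2 = 748.3 N·m clockwise.
Net moment of the loads = 3134 N·m clockwise.
The upward force F acts at a point 5.13 m from the left end, arm 5.13 m, giving F × 5.13 counterclockwise.
For rotational equilibrium, F × 5.13 = 3134, so F = 3134 / 5.13 = 611 N.

F ≈ 611 N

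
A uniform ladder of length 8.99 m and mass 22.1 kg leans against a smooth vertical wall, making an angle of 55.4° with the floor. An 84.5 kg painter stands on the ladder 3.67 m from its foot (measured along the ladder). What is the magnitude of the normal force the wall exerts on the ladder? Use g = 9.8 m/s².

Sum moments about the foot of the ladder (the floor normal and friction both act there and drop out).
Ladder weight 22.1×9.8 = 216.6 N acts at 4.495 m along the ladder; its horizontal arm is 4.495·cos55.4° = 2.552 m → τ = 552.8 N·m clockwise.
Painter: 84.5×9.8 = 828.1 N at 3.67 m → arm 2.084 m → τ = 1726 N·m clockwise.
Wall normal N acts horizontally at the top; its moment arm is the height L sinθ = 8.99·sin55.4° = 7.4 m, counterclockwise.
Setting net torque to zero: N × 7.4 = 2279 → N = 308 N.

N_wall ≈ 308 N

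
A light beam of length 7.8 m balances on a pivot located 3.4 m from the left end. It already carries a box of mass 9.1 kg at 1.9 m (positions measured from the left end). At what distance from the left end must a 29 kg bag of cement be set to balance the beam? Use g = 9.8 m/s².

Take moments about the pivot (at 3.4 m from the left end).
Box: 9.1 × 9.8 = 89.18 N down at 1.9 m → arm 1.5 m, τ = 89.18 × 1.5 = 133.8 N·m counterclockwise.
Net moment of existing loads = 133.8 N·m counterclockwise.
The bag of cement weighs 29 × 9.8 = 284.2 N and must supply an equal clockwise moment, so its lever arm about the pivot is 133.8 / 284.2 = 0.471 m.
That puts it at 3.4 + 0.471 = 3.87 m from the left end.

x ≈ 3.87 m from the left end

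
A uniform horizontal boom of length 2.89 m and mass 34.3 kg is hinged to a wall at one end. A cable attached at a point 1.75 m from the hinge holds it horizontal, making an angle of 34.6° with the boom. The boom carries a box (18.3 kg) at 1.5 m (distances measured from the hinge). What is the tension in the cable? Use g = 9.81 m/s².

Taking torques about the hinge:
Beam weight: 34.3 × 9.81 = 336.5 N down at 1.445 m → arm 1.445 m, τ = 336.5 × 1.445 = 486.2 N·m clockwise.
Box: 18.3 × 9.81 = 179.5 N down at 1.5 m → arm 1.5 m, τ = 179.5 × 1.5 = 269.2 N·m clockwise.
Total clockwise load moment = 755.4 N·m.
The cable tension T acts at 1.75 m; only its component perpendicular to the boom, T sinθ, produces torque. sin 34.6° = 0.5678.
Setting net torque to zero: T × 1.75 × 0.5678 = 755.4 → T = 755.4 / 0.9936 = 760 N.

T ≈ 760 N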